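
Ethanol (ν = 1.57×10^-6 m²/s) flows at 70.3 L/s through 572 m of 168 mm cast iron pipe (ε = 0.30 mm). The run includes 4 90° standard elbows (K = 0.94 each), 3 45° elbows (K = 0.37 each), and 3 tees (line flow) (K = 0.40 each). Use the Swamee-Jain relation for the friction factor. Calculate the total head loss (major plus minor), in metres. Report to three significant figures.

H_L ≈ 44.0 m

V = 4Q/(πD²) = 3.171 m/s; V²/2g = 0.5126 m
Re = 3.39×10^5, ε/D = 0.00179 → f = 0.02345 (Swamee-Jain)
Major: h_f = f(L/D)·V²/2g = 0.02345·3405·0.5126 = 40.93 m
Minor: ΣK = 6.07; h_m = ΣK·V²/2g = 3.112 m
Total H_L = 40.93 + 3.112 = 44.04 m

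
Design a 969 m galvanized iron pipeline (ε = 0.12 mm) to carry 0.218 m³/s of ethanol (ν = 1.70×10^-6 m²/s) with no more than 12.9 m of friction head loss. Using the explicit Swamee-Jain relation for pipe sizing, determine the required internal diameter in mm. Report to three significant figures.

Swamee-Jain (Type III): D = 0.66·[ε^1.25·(LQ²/(gh_f))^4.75 + ν·Q^9.4·(L/(gh_f))^5.2]^0.04
LQ²/(gh_f) = 0.3639; L/(gh_f) = 7.657
Term 1 = ε^1.25·(…)^4.75 = 1.03×10^-7; Term 2 = ν·Q^9.4·(…)^5.2 = 4.07×10^-8
D = 0.66·(1.03×10^-7 + 4.07×10^-8)^0.04 = 0.3514 m = 351 mm
Check: V = 2.25 m/s, Re = 4.65×10^5, f = 0.01677, h_f = 11.9 m ≈ 12.9 m ✓

D ≈ 351 mm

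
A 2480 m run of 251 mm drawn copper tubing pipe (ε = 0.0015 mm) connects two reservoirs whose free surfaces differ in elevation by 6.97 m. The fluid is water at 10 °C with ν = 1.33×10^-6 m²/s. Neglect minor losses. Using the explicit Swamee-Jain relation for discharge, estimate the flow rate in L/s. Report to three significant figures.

Q ≈ 45.9 L/s

Swamee-Jain (Type II): Q = -0.965·√(gD⁵h_f/L)·ln[ε/(3.7D) + √(3.17ν²L/(gD³h_f))]
√(gD⁵h_f/L) = √(9.81·0.251⁵·6.97/2480) = 0.005241
ε/(3.7D) = 1.62×10^-6; √(3.17ν²L/(gD³h_f)) = 1.13×10^-4
Q = -0.965·0.005241·ln(1.150×10^-4) = 0.04587 m³/s
Check: V = 0.927 m/s, Re = 1.75×10^5, f = 0.01600, h_f = 6.92 m ≈ 6.97 m ✓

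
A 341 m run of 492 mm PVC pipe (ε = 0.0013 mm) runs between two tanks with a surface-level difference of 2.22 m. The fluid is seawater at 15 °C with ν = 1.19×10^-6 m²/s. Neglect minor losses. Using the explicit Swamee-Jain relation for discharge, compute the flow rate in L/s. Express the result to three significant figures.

Q ≈ 439 L/s

Swamee-Jain (Type II): Q = -0.965·√(gD⁵h_f/L)·ln[ε/(3.7D) + √(3.17ν²L/(gD³h_f))]
√(gD⁵h_f/L) = √(9.81·0.492⁵·2.22/341) = 0.04291
ε/(3.7D) = 7.14×10^-7; √(3.17ν²L/(gD³h_f)) = 2.43×10^-5
Q = -0.965·0.04291·ln(2.501×10^-5) = 0.4388 m³/s
Check: V = 2.31 m/s, Re = 9.54×10^5, f = 0.01176, h_f = 2.21 m ≈ 2.22 m ✓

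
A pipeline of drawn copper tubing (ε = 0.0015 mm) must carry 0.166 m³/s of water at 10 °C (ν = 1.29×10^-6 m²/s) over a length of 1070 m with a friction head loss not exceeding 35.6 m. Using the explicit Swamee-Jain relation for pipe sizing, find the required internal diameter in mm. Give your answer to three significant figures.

Swamee-Jain (Type III): D = 0.66·[ε^1.25·(LQ²/(gh_f))^4.75 + ν·Q^9.4·(L/(gh_f))^5.2]^0.04
LQ²/(gh_f) = 0.08443; L/(gh_f) = 3.064
Term 1 = ε^1.25·(…)^4.75 = 4.18×10^-13; Term 2 = ν·Q^9.4·(…)^5.2 = 2.03×10^-11
D = 0.66·(4.18×10^-13 + 2.03×10^-11)^0.04 = 0.2467 m = 247 mm
Check: V = 3.47 m/s, Re = 6.64×10^5, f = 0.01257, h_f = 33.5 m ≈ 35.6 m ✓

D ≈ 247 mm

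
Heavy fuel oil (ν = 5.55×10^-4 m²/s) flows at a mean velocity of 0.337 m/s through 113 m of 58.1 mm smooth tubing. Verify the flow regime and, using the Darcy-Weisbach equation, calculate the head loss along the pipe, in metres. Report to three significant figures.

h_f ≈ 20.4 m

Re = VD/ν = 0.337·0.05810/5.55×10^-4 = 35.3 → laminar (Re < 2300)
f = 64/Re = 1.814
h_f = f(L/D)V²/(2g) = 1.814·(113/0.05810)·0.337²/(2·9.81) = 20.42 m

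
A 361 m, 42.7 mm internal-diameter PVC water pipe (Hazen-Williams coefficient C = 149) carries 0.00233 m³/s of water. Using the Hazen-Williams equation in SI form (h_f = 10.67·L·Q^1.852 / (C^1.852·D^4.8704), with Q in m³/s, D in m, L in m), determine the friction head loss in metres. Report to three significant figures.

h_f ≈ 22.7 m

h_f = 10.67·361·0.00233^1.852 / (149^1.852·0.0427^4.8704) = 22.68 m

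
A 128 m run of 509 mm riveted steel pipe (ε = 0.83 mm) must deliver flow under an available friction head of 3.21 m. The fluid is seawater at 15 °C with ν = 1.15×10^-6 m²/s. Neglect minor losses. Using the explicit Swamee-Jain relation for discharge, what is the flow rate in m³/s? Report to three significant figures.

Q ≈ 0.681 m³/s

Swamee-Jain (Type II): Q = -0.965·√(gD⁵h_f/L)·ln[ε/(3.7D) + √(3.17ν²L/(gD³h_f))]
√(gD⁵h_f/L) = √(9.81·0.509⁵·3.21/128) = 0.09168
ε/(3.7D) = 4.41×10^-4; √(3.17ν²L/(gD³h_f)) = 1.14×10^-5
Q = -0.965·0.09168·ln(4.521×10^-4) = 0.6814 m³/s
Check: V = 3.35 m/s, Re = 1.48×10^6, f = 0.02241, h_f = 3.22 m ≈ 3.21 m ✓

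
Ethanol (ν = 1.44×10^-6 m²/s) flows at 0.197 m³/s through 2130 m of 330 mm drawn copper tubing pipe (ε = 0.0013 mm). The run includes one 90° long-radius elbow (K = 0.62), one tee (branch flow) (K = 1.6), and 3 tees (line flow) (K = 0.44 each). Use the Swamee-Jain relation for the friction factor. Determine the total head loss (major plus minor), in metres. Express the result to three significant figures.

H_L ≈ 23.7 m

V = 4Q/(πD²) = 2.303 m/s; V²/2g = 0.2704 m
Re = 5.28×10^5, ε/D = 3.94×10^-6 → f = 0.01303 (Swamee-Jain)
Major: h_f = f(L/D)·V²/2g = 0.01303·6455·0.2704 = 22.74 m
Minor: ΣK = 3.54; h_m = ΣK·V²/2g = 0.9572 m
Total H_L = 22.74 + 0.9572 = 23.70 m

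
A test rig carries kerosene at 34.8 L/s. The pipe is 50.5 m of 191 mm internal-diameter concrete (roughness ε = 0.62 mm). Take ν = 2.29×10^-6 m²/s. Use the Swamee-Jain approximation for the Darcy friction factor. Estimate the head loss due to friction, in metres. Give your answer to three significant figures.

h_f ≈ 0.561 m

V = 4Q/(πD²) = 4·0.0348/(π·0.191²) = 1.215 m/s
Re = VD/ν = 1.215·0.191/2.29×10^-6 = 1.01×10^5 → turbulent
ε/D = 0.62/191 = 0.00325
Swamee-Jain: f = 0.02823
h_f = f(L/D)V²/(2g) = 0.02823·(50.5/0.191)·1.215²/(2·9.81) = 0.5611 m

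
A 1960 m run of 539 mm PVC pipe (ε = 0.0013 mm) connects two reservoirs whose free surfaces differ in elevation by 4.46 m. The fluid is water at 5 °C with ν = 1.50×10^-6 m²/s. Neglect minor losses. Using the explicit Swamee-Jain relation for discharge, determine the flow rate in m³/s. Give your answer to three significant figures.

Q ≈ 0.307 m³/s

Swamee-Jain (Type II): Q = -0.965·√(gD⁵h_f/L)·ln[ε/(3.7D) + √(3.17ν²L/(gD³h_f))]
√(gD⁵h_f/L) = √(9.81·0.539⁵·4.46/1960) = 0.03187
ε/(3.7D) = 6.52×10^-7; √(3.17ν²L/(gD³h_f)) = 4.52×10^-5
Q = -0.965·0.03187·ln(4.582×10^-5) = 0.3072 m³/s
Check: V = 1.35 m/s, Re = 4.84×10^5, f = 0.01321, h_f = 4.44 m ≈ 4.46 m ✓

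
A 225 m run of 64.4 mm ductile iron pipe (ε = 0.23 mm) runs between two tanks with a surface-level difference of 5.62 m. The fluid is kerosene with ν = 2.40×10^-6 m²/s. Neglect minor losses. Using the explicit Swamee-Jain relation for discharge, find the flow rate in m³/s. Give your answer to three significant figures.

Q ≈ 0.00327 m³/s

Swamee-Jain (Type II): Q = -0.965·√(gD⁵h_f/L)·ln[ε/(3.7D) + √(3.17ν²L/(gD³h_f))]
√(gD⁵h_f/L) = √(9.81·0.0644⁵·5.62/225) = 5.210×10^-4
ε/(3.7D) = 9.65×10^-4; √(3.17ν²L/(gD³h_f)) = 5.28×10^-4
Q = -0.965·5.210×10^-4·ln(0.001493) = 0.003271 m³/s
Check: V = 1.00 m/s, Re = 2.69×10^4, f = 0.03171, h_f = 5.69 m ≈ 5.62 m ✓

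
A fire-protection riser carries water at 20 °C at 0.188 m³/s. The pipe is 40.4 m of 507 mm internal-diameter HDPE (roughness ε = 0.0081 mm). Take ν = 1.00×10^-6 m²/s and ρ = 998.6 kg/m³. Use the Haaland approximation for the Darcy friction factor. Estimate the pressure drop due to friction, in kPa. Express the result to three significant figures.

Δp ≈ 0.462 kPa

V = 4Q/(πD²) = 4·0.188/(π·0.507²) = 0.9312 m/s
Re = VD/ν = 0.9312·0.507/1.00×10^-6 = 4.72×10^5 → turbulent
ε/D = 0.0081/507 = 1.60×10^-5
Haaland: f = 0.01338
h_f = f(L/D)V²/(2g) = 0.01338·(40.4/0.507)·0.9312²/(2·9.81) = 0.04711 m
Δp = ρg·h_f = 998.6·9.81·0.04711 = 0.4615 kPa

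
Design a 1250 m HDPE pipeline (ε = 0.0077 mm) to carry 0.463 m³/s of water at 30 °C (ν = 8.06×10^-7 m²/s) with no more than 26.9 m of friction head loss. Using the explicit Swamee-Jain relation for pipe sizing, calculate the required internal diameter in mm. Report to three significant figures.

D ≈ 393 mm

Swamee-Jain (Type III): D = 0.66·[ε^1.25·(LQ²/(gh_f))^4.75 + ν·Q^9.4·(L/(gh_f))^5.2]^0.04
LQ²/(gh_f) = 1.015; L/(gh_f) = 4.737
Term 1 = ε^1.25·(…)^4.75 = 4.36×10^-7; Term 2 = ν·Q^9.4·(…)^5.2 = 1.89×10^-6
D = 0.66·(4.36×10^-7 + 1.89×10^-6)^0.04 = 0.3928 m = 393 mm
Check: V = 3.82 m/s, Re = 1.86×10^6, f = 0.01115, h_f = 26.4 m ≈ 26.9 m ✓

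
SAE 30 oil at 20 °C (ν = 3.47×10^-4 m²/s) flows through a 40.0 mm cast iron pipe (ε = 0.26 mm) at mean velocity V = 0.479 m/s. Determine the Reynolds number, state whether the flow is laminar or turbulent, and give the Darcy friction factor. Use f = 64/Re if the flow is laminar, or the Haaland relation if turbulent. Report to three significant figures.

Re ≈ 55.2; laminar; f = 64/Re ≈ 1.16

Re = VD/ν = 0.4790·0.0400/3.47×10^-4 = 55.2
Re < 2300 → laminar → f = 64/Re = 1.159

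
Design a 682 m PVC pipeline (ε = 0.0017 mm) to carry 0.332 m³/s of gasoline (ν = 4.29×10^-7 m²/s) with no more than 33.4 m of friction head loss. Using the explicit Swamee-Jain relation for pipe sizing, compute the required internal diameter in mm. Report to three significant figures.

D ≈ 283 mm

Swamee-Jain (Type III): D = 0.66·[ε^1.25·(LQ²/(gh_f))^4.75 + ν·Q^9.4·(L/(gh_f))^5.2]^0.04
LQ²/(gh_f) = 0.2294; L/(gh_f) = 2.081
Term 1 = ε^1.25·(…)^4.75 = 5.64×10^-11; Term 2 = ν·Q^9.4·(…)^5.2 = 6.12×10^-10
D = 0.66·(5.64×10^-11 + 6.12×10^-10)^0.04 = 0.2835 m = 283 mm
Check: V = 5.26 m/s, Re = 3.48×10^6, f = 0.009832, h_f = 33.4 m ≈ 33.4 m ✓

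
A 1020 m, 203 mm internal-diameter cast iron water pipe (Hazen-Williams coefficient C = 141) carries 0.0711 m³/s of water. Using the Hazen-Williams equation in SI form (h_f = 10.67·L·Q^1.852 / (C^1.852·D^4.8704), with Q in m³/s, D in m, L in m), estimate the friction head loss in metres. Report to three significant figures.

h_f = 10.67·1020·0.0711^1.852 / (141^1.852·0.203^4.8704) = 20.08 m

h_f ≈ 20.1 m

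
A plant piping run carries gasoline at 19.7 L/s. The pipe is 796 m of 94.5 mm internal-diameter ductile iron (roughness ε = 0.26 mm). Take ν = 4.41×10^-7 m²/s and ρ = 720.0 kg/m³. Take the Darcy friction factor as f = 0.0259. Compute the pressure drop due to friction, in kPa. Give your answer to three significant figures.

V = 4Q/(πD²) = 4·0.0197/(π·0.0945²) = 2.809 m/s
h_f = f(L/D)V²/(2g) = 0.02590·(796/0.0945)·2.809²/(2·9.81) = 87.72 m
Δp = ρg·h_f = 720.0·9.81·87.72 = 619.6 kPa

Δp ≈ 620 kPa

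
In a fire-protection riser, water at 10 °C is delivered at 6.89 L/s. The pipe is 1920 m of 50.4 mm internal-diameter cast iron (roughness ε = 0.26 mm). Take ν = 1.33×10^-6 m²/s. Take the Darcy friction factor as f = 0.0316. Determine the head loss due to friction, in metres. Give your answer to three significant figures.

h_f ≈ 732 m

V = 4Q/(πD²) = 4·0.00689/(π·0.0504²) = 3.454 m/s
h_f = f(L/D)V²/(2g) = 0.03160·(1920/0.0504)·3.454²/(2·9.81) = 731.8 m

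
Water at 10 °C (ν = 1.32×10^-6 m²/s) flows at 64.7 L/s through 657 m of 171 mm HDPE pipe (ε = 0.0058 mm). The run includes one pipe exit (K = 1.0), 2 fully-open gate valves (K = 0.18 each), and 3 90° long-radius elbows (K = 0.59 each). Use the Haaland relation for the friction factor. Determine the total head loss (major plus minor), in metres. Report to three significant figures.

V = 4Q/(πD²) = 2.817 m/s; V²/2g = 0.4045 m
Re = 3.65×10^5, ε/D = 3.39×10^-5 → f = 0.01416 (Haaland)
Major: h_f = f(L/D)·V²/2g = 0.01416·3842·0.4045 = 22.01 m
Minor: ΣK = 3.13; h_m = ΣK·V²/2g = 1.266 m
Total H_L = 22.01 + 1.266 = 23.28 m

H_L ≈ 23.3 m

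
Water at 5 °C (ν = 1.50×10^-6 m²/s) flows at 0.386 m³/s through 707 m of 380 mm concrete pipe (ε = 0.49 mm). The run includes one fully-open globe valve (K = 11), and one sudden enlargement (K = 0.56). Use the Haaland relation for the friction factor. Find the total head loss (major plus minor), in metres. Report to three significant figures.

H_L ≈ 30.1 m

V = 4Q/(πD²) = 3.404 m/s; V²/2g = 0.5904 m
Re = 8.62×10^5, ε/D = 0.00129 → f = 0.02121 (Haaland)
Major: h_f = f(L/D)·V²/2g = 0.02121·1861·0.5904 = 23.30 m
Minor: ΣK = 11.6; h_m = ΣK·V²/2g = 6.825 m
Total H_L = 23.30 + 6.825 = 30.12 m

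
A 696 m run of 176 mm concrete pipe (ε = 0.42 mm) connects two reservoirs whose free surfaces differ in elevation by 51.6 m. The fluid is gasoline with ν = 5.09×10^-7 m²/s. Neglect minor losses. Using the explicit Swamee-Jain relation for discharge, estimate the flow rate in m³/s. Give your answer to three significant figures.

Swamee-Jain (Type II): Q = -0.965·√(gD⁵h_f/L)·ln[ε/(3.7D) + √(3.17ν²L/(gD³h_f))]
√(gD⁵h_f/L) = √(9.81·0.176⁵·51.6/696) = 0.01108
ε/(3.7D) = 6.45×10^-4; √(3.17ν²L/(gD³h_f)) = 1.44×10^-5
Q = -0.965·0.01108·ln(6.594×10^-4) = 0.07833 m³/s
Check: V = 3.22 m/s, Re = 1.11×10^6, f = 0.02477, h_f = 51.8 m ≈ 51.6 m ✓

Q ≈ 0.0783 m³/s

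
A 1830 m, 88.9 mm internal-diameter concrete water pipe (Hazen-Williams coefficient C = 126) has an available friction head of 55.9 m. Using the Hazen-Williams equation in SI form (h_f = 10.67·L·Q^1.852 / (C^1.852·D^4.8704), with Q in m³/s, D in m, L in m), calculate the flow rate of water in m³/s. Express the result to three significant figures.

Rearranging: Q = [h_f·C^1.852·D^4.8704 / (10.67·L)]^(1/1.852)
Q = [55.9·126^1.852·0.0889^4.8704 / (10.67·1830)]^0.540 = 0.009183 m³/s

Q ≈ 0.00918 m³/s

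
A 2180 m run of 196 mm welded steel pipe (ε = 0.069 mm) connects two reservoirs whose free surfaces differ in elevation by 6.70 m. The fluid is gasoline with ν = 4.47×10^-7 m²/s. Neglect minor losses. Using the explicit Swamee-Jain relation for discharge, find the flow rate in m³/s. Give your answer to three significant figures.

Swamee-Jain (Type II): Q = -0.965·√(gD⁵h_f/L)·ln[ε/(3.7D) + √(3.17ν²L/(gD³h_f))]
√(gD⁵h_f/L) = √(9.81·0.196⁵·6.70/2180) = 0.002953
ε/(3.7D) = 9.51×10^-5; √(3.17ν²L/(gD³h_f)) = 5.28×10^-5
Q = -0.965·0.002953·ln(1.480×10^-4) = 0.02513 m³/s
Check: V = 0.833 m/s, Re = 3.65×10^5, f = 0.01714, h_f = 6.74 m ≈ 6.70 m ✓

Q ≈ 0.0251 m³/s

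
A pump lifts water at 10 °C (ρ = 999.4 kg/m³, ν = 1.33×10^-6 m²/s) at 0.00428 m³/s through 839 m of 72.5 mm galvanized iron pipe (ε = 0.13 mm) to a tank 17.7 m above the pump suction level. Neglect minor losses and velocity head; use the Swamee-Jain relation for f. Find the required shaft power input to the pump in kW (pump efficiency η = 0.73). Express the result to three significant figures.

V = 4Q/(πD²) = 1.037 m/s; Re = 5.65×10^4; ε/D = 0.00179; f = 0.02596
h_f = f(L/D)V²/2g = 16.46 m
Total head H = z + h_f = 17.7 + 16.46 = 34.16 m
P_hyd = ρgQH = 999.4·9.81·0.00428·34.16 = 1.433 kW
P_shaft = P_hyd/η = 1.433/0.73 = 1.963 kW

P_shaft ≈ 1.96 kW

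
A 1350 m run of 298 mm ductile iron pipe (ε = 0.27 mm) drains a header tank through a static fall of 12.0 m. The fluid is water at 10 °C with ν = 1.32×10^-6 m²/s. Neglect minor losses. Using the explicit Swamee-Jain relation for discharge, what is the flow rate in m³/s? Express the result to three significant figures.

Swamee-Jain (Type II): Q = -0.965·√(gD⁵h_f/L)·ln[ε/(3.7D) + √(3.17ν²L/(gD³h_f))]
√(gD⁵h_f/L) = √(9.81·0.298⁵·12.0/1350) = 0.01432
ε/(3.7D) = 2.45×10^-4; √(3.17ν²L/(gD³h_f)) = 4.89×10^-5
Q = -0.965·0.01432·ln(2.938×10^-4) = 0.1123 m³/s
Check: V = 1.61 m/s, Re = 3.64×10^5, f = 0.02017, h_f = 12.1 m ≈ 12.0 m ✓

Q ≈ 0.112 m³/s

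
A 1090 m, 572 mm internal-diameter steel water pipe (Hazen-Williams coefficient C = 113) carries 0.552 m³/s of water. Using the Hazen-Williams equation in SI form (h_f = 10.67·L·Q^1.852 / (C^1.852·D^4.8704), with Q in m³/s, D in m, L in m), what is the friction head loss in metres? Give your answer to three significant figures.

h_f = 10.67·1090·0.552^1.852 / (113^1.852·0.572^4.8704) = 9.267 m

h_f ≈ 9.27 m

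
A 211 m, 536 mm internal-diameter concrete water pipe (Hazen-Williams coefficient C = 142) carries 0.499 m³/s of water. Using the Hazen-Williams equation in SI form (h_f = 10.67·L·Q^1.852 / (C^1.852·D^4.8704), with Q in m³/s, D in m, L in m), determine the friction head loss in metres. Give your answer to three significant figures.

h_f = 10.67·211·0.499^1.852 / (142^1.852·0.536^4.8704) = 1.338 m

h_f ≈ 1.34 m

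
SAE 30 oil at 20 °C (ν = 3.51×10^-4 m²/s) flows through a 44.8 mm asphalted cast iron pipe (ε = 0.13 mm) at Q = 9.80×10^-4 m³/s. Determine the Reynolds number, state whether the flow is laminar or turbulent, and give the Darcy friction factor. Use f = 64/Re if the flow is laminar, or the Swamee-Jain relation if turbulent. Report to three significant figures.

Re ≈ 79.4; laminar; f = 64/Re ≈ 0.807

V = 4Q/(πD²) = 0.6217 m/s
Re = VD/ν = 0.6217·0.0448/3.51×10^-4 = 79.4
Re < 2300 → laminar → f = 64/Re = 0.8065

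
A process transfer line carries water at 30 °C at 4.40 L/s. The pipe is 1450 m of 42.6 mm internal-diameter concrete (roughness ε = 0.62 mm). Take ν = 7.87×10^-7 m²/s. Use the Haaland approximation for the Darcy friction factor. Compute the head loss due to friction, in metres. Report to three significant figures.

V = 4Q/(πD²) = 4·0.00440/(π·0.0426²) = 3.087 m/s
Re = VD/ν = 3.087·0.0426/7.87×10^-7 = 1.67×10^5 → turbulent
ε/D = 0.62/42.6 = 0.0146
Haaland: f = 0.04357
h_f = f(L/D)V²/(2g) = 0.04357·(1450/0.0426)·3.087²/(2·9.81) = 720.4 m

h_f ≈ 720 m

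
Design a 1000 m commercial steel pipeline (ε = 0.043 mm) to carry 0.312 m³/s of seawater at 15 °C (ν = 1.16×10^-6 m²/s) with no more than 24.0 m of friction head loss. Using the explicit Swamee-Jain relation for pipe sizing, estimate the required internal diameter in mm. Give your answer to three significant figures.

Swamee-Jain (Type III): D = 0.66·[ε^1.25·(LQ²/(gh_f))^4.75 + ν·Q^9.4·(L/(gh_f))^5.2]^0.04
LQ²/(gh_f) = 0.4135; L/(gh_f) = 4.247
Term 1 = ε^1.25·(…)^4.75 = 5.25×10^-8; Term 2 = ν·Q^9.4·(…)^5.2 = 3.76×10^-8
D = 0.66·(5.25×10^-8 + 3.76×10^-8)^0.04 = 0.3449 m = 345 mm
Check: V = 3.34 m/s, Re = 9.93×10^5, f = 0.01386, h_f = 22.8 m ≈ 24.0 m ✓

D ≈ 345 mm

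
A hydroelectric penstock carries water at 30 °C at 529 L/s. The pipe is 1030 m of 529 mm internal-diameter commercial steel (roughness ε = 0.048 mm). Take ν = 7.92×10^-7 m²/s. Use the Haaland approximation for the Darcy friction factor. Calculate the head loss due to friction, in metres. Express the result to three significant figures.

h_f ≈ 7.32 m

V = 4Q/(πD²) = 4·0.529/(π·0.529²) = 2.407 m/s
Re = VD/ν = 2.407·0.529/7.92×10^-7 = 1.61×10^6 → turbulent
ε/D = 0.048/529 = 9.07×10^-5
Haaland: f = 0.01273
h_f = f(L/D)V²/(2g) = 0.01273·(1030/0.529)·2.407²/(2·9.81) = 7.319 m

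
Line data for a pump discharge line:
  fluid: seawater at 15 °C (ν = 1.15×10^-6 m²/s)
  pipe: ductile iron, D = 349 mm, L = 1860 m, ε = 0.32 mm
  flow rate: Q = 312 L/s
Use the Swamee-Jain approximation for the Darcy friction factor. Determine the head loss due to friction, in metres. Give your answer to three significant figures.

h_f ≈ 56.8 m

V = 4Q/(πD²) = 4·0.312/(π·0.349²) = 3.261 m/s
Re = VD/ν = 3.261·0.349/1.15×10^-6 = 9.90×10^5 → turbulent
ε/D = 0.32/349 = 9.17×10^-4
Swamee-Jain: f = 0.01965
h_f = f(L/D)V²/(2g) = 0.01965·(1860/0.349)·3.261²/(2·9.81) = 56.77 m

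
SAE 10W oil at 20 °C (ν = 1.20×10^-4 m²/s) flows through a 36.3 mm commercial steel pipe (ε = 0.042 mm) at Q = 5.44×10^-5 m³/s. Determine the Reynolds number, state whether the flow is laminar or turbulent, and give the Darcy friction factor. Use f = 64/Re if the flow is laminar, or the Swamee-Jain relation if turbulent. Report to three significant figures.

Re ≈ 15.9; laminar; f = 64/Re ≈ 4.02

V = 4Q/(πD²) = 0.05256 m/s
Re = VD/ν = 0.05256·0.0363/1.20×10^-4 = 15.9
Re < 2300 → laminar → f = 64/Re = 4.025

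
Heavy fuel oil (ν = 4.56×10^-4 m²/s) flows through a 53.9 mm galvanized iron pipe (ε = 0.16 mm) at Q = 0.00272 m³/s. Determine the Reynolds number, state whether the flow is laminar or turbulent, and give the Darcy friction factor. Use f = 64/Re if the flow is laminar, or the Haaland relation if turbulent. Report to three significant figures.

Re ≈ 141; laminar; f = 64/Re ≈ 0.454

V = 4Q/(πD²) = 1.192 m/s
Re = VD/ν = 1.192·0.0539/4.56×10^-4 = 141
Re < 2300 → laminar → f = 64/Re = 0.4542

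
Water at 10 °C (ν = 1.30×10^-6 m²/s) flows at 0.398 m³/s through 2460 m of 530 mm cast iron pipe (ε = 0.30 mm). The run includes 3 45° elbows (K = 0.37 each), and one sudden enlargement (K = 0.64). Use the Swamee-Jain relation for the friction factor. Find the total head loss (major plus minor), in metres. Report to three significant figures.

V = 4Q/(πD²) = 1.804 m/s; V²/2g = 0.1659 m
Re = 7.35×10^5, ε/D = 5.66×10^-4 → f = 0.01790 (Swamee-Jain)
Major: h_f = f(L/D)·V²/2g = 0.01790·4642·0.1659 = 13.78 m
Minor: ΣK = 1.75; h_m = ΣK·V²/2g = 0.2903 m
Total H_L = 13.78 + 0.2903 = 14.07 m

H_L ≈ 14.1 m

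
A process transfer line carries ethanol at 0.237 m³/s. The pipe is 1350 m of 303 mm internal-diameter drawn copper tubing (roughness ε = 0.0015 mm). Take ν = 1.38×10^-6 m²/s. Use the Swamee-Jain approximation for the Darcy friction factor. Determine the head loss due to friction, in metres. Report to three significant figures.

h_f ≈ 30.4 m

V = 4Q/(πD²) = 4·0.237/(π·0.303²) = 3.287 m/s
Re = VD/ν = 3.287·0.303/1.38×10^-6 = 7.22×10^5 → turbulent
ε/D = 0.0015/303 = 4.95×10^-6
Swamee-Jain: f = 0.01237
h_f = f(L/D)V²/(2g) = 0.01237·(1350/0.303)·3.287²/(2·9.81) = 30.35 m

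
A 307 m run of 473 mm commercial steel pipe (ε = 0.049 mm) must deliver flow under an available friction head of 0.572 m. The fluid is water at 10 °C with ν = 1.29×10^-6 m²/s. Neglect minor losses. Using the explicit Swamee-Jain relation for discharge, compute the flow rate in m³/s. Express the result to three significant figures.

Q ≈ 0.189 m³/s

Swamee-Jain (Type II): Q = -0.965·√(gD⁵h_f/L)·ln[ε/(3.7D) + √(3.17ν²L/(gD³h_f))]
√(gD⁵h_f/L) = √(9.81·0.473⁵·0.572/307) = 0.02080
ε/(3.7D) = 2.80×10^-5; √(3.17ν²L/(gD³h_f)) = 5.22×10^-5
Q = -0.965·0.02080·ln(8.022×10^-5) = 0.1893 m³/s
Check: V = 1.08 m/s, Re = 3.95×10^5, f = 0.01492, h_f = 0.573 m ≈ 0.572 m ✓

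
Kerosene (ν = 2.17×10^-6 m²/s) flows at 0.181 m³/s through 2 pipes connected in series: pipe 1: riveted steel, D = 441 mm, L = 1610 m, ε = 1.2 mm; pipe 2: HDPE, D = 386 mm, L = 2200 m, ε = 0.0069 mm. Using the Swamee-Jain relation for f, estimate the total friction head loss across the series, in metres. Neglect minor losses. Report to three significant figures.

Pipe 1: V = 1.185 m/s, Re = 2.41×10^5, ε/D = 0.00272, f = 0.02623, h_1 = f(L/D)V²/2g = 6.853 m
Pipe 2: V = 1.547 m/s, Re = 2.75×10^5, ε/D = 1.79×10^-5, f = 0.01481, h_2 = f(L/D)V²/2g = 10.29 m
Series → Q common, losses add: H = Σh = 17.14 m

H ≈ 17.1 m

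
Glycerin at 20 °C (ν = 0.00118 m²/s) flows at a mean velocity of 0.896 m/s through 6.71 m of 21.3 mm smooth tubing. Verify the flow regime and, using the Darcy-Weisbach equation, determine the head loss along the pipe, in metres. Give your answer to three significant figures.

h_f ≈ 51.0 m

Re = VD/ν = 0.896·0.02130/0.00118 = 16.2 → laminar (Re < 2300)
f = 64/Re = 3.957
h_f = f(L/D)V²/(2g) = 3.957·(6.71/0.02130)·0.896²/(2·9.81) = 51.01 m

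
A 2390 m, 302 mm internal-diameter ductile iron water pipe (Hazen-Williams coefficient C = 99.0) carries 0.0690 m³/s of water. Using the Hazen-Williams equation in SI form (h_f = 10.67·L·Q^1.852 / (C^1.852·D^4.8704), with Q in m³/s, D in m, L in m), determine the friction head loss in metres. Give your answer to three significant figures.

h_f ≈ 12.4 m

h_f = 10.67·2390·0.0690^1.852 / (99.0^1.852·0.302^4.8704) = 12.38 m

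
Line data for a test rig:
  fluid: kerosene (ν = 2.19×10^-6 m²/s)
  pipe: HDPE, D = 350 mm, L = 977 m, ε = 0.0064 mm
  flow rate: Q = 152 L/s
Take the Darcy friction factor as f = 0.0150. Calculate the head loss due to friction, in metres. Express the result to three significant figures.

h_f ≈ 5.33 m

V = 4Q/(πD²) = 4·0.152/(π·0.350²) = 1.580 m/s
h_f = f(L/D)V²/(2g) = 0.01500·(977/0.350)·1.580²/(2·9.81) = 5.327 m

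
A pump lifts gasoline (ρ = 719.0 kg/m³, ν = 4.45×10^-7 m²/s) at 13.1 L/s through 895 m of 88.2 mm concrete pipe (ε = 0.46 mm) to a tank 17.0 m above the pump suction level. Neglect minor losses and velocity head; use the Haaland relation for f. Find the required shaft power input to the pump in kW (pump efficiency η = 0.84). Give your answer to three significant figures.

P_shaft ≈ 9.98 kW

V = 4Q/(πD²) = 2.144 m/s; Re = 4.25×10^5; ε/D = 0.00522; f = 0.03102
h_f = f(L/D)V²/2g = 73.75 m
Total head H = z + h_f = 17.0 + 73.75 = 90.75 m
P_hyd = ρgQH = 719.0·9.81·0.0131·90.75 = 8.386 kW
P_shaft = P_hyd/η = 8.386/0.84 = 9.983 kW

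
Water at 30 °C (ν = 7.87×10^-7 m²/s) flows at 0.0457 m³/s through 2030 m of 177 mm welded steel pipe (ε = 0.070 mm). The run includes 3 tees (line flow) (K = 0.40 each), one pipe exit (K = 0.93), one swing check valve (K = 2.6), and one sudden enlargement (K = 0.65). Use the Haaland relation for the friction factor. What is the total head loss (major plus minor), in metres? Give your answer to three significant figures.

V = 4Q/(πD²) = 1.857 m/s; V²/2g = 0.1758 m
Re = 4.18×10^5, ε/D = 3.95×10^-4 → f = 0.01705 (Haaland)
Major: h_f = f(L/D)·V²/2g = 0.01705·11469·0.1758 = 34.38 m
Minor: ΣK = 5.38; h_m = ΣK·V²/2g = 0.9459 m
Total H_L = 34.38 + 0.9459 = 35.32 m

H_L ≈ 35.3 m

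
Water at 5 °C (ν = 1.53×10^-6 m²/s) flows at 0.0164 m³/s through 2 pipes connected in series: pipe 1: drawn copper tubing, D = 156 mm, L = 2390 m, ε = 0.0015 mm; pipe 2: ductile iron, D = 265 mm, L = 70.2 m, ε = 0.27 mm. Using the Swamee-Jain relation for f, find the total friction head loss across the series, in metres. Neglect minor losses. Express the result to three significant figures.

H ≈ 10.6 m

Pipe 1: V = 0.8580 m/s, Re = 8.75×10^4, ε/D = 9.62×10^-6, f = 0.01843, h_1 = f(L/D)V²/2g = 10.59 m
Pipe 2: V = 0.2973 m/s, Re = 5.15×10^4, ε/D = 0.00102, f = 0.02414, h_2 = f(L/D)V²/2g = 0.02882 m
Series → Q common, losses add: H = Σh = 10.62 m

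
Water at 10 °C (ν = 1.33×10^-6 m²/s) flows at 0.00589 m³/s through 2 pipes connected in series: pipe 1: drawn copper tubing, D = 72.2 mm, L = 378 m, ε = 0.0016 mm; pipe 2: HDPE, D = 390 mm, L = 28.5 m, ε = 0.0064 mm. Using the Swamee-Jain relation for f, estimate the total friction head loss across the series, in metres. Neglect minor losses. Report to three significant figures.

H ≈ 10.5 m

Pipe 1: V = 1.439 m/s, Re = 7.81×10^4, ε/D = 2.22×10^-5, f = 0.01894, h_1 = f(L/D)V²/2g = 10.46 m
Pipe 2: V = 0.04931 m/s, Re = 1.45×10^4, ε/D = 1.64×10^-5, f = 0.02809, h_2 = f(L/D)V²/2g = 2.543×10^-4 m
Series → Q common, losses add: H = Σh = 10.46 m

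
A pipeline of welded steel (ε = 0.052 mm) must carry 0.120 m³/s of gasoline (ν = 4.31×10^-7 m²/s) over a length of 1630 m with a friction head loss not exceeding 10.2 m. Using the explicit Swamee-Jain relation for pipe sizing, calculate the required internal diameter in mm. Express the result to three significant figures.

D ≈ 310 mm

Swamee-Jain (Type III): D = 0.66·[ε^1.25·(LQ²/(gh_f))^4.75 + ν·Q^9.4·(L/(gh_f))^5.2]^0.04
LQ²/(gh_f) = 0.2346; L/(gh_f) = 16.29
Term 1 = ε^1.25·(…)^4.75 = 4.51×10^-9; Term 2 = ν·Q^9.4·(…)^5.2 = 1.91×10^-9
D = 0.66·(4.51×10^-9 + 1.91×10^-9)^0.04 = 0.3103 m = 310 mm
Check: V = 1.59 m/s, Re = 1.14×10^6, f = 0.01429, h_f = 9.62 m ≈ 10.2 m ✓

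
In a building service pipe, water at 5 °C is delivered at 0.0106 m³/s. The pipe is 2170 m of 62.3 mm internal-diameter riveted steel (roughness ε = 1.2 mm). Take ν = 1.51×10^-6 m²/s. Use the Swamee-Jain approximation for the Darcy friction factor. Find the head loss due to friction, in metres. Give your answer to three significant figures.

h_f ≈ 1040 m

V = 4Q/(πD²) = 4·0.0106/(π·0.0623²) = 3.477 m/s
Re = VD/ν = 3.477·0.0623/1.51×10^-6 = 1.43×10^5 → turbulent
ε/D = 1.2/62.3 = 0.0193
Swamee-Jain: f = 0.04840
h_f = f(L/D)V²/(2g) = 0.04840·(2170/0.0623)·3.477²/(2·9.81) = 1039 m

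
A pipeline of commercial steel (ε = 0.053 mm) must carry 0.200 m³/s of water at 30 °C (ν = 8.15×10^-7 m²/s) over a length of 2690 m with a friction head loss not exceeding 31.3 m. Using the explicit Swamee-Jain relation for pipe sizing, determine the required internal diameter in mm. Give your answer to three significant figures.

Swamee-Jain (Type III): D = 0.66·[ε^1.25·(LQ²/(gh_f))^4.75 + ν·Q^9.4·(L/(gh_f))^5.2]^0.04
LQ²/(gh_f) = 0.3504; L/(gh_f) = 8.761
Term 1 = ε^1.25·(…)^4.75 = 3.11×10^-8; Term 2 = ν·Q^9.4·(…)^5.2 = 1.75×10^-8
D = 0.66·(3.11×10^-8 + 1.75×10^-8)^0.04 = 0.3365 m = 336 mm
Check: V = 2.25 m/s, Re = 9.29×10^5, f = 0.01435, h_f = 29.6 m ≈ 31.3 m ✓

D ≈ 336 mm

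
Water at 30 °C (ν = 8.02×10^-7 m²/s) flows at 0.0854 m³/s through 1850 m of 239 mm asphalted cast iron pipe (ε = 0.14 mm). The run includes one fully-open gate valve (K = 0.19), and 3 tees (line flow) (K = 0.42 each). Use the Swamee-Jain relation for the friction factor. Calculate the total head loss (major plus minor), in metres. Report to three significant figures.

H_L ≈ 26.3 m

V = 4Q/(πD²) = 1.904 m/s; V²/2g = 0.1847 m
Re = 5.67×10^5, ε/D = 5.86×10^-4 → f = 0.01819 (Swamee-Jain)
Major: h_f = f(L/D)·V²/2g = 0.01819·7741·0.1847 = 26.01 m
Minor: ΣK = 1.45; h_m = ΣK·V²/2g = 0.2678 m
Total H_L = 26.01 + 0.2678 = 26.28 m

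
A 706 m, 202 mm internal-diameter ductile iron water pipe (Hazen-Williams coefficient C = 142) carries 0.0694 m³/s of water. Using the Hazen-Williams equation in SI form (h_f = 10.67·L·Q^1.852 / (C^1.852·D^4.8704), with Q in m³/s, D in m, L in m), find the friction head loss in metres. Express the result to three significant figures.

h_f ≈ 13.4 m

h_f = 10.67·706·0.0694^1.852 / (142^1.852·0.202^4.8704) = 13.44 m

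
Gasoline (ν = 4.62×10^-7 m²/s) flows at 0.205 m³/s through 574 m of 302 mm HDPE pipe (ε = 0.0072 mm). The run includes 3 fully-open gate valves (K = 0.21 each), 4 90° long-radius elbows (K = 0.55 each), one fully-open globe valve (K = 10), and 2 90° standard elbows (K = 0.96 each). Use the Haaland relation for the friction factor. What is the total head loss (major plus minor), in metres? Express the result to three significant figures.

V = 4Q/(πD²) = 2.862 m/s; V²/2g = 0.4174 m
Re = 1.87×10^6, ε/D = 2.38×10^-5 → f = 0.01113 (Haaland)
Major: h_f = f(L/D)·V²/2g = 0.01113·1901·0.4174 = 8.830 m
Minor: ΣK = 14.8; h_m = ΣK·V²/2g = 6.157 m
Total H_L = 8.830 + 6.157 = 14.99 m

H_L ≈ 15.0 m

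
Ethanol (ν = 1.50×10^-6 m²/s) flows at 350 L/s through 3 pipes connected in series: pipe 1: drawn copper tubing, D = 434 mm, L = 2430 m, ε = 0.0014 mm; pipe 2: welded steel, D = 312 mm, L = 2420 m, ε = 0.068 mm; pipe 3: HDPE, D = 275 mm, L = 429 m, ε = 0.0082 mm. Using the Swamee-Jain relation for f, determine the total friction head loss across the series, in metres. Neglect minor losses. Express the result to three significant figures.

Pipe 1: V = 2.366 m/s, Re = 6.85×10^5, ε/D = 3.23×10^-6, f = 0.01245, h_1 = f(L/D)V²/2g = 19.89 m
Pipe 2: V = 4.578 m/s, Re = 9.52×10^5, ε/D = 2.18×10^-4, f = 0.01500, h_2 = f(L/D)V²/2g = 124.3 m
Pipe 3: V = 5.893 m/s, Re = 1.08×10^6, ε/D = 2.98×10^-5, f = 0.01217, h_3 = f(L/D)V²/2g = 33.61 m
Series → Q common, losses add: H = Σh = 177.8 m

H ≈ 178 m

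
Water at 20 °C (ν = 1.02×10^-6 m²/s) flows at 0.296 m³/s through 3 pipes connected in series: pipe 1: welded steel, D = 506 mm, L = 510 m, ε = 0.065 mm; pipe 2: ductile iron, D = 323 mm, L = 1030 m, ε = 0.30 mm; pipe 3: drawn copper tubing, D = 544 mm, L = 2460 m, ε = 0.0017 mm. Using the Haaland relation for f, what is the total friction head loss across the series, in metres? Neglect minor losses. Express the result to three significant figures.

H ≈ 47.7 m

Pipe 1: V = 1.472 m/s, Re = 7.30×10^5, ε/D = 1.28×10^-4, f = 0.01406, h_1 = f(L/D)V²/2g = 1.565 m
Pipe 2: V = 3.612 m/s, Re = 1.14×10^6, ε/D = 9.29×10^-4, f = 0.01957, h_2 = f(L/D)V²/2g = 41.51 m
Pipe 3: V = 1.274 m/s, Re = 6.79×10^5, ε/D = 3.12×10^-6, f = 0.01242, h_3 = f(L/D)V²/2g = 4.642 m
Series → Q common, losses add: H = Σh = 47.72 m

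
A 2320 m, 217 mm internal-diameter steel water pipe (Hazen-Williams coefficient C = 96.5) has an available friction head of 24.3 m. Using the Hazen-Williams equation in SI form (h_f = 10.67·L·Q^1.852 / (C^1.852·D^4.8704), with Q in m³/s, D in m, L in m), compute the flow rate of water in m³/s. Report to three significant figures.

Q ≈ 0.0412 m³/s

Rearranging: Q = [h_f·C^1.852·D^4.8704 / (10.67·L)]^(1/1.852)
Q = [24.3·96.5^1.852·0.217^4.8704 / (10.67·2320)]^0.540 = 0.04124 m³/s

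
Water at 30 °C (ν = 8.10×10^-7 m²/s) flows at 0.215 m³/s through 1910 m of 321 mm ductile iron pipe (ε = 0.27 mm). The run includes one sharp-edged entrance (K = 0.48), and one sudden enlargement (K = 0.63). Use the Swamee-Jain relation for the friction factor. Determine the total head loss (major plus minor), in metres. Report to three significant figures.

H_L ≈ 41.6 m

V = 4Q/(πD²) = 2.657 m/s; V²/2g = 0.3597 m
Re = 1.05×10^6, ε/D = 8.41×10^-4 → f = 0.01925 (Swamee-Jain)
Major: h_f = f(L/D)·V²/2g = 0.01925·5950·0.3597 = 41.21 m
Minor: ΣK = 1.11; h_m = ΣK·V²/2g = 0.3993 m
Total H_L = 41.21 + 0.3993 = 41.61 m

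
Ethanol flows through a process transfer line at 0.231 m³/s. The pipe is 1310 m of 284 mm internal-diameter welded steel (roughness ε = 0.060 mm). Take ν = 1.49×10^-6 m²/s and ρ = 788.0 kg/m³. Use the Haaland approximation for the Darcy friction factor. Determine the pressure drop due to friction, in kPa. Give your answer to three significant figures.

V = 4Q/(πD²) = 4·0.231/(π·0.284²) = 3.647 m/s
Re = VD/ν = 3.647·0.284/1.49×10^-6 = 6.95×10^5 → turbulent
ε/D = 0.060/284 = 2.11×10^-4
Haaland: f = 0.01503
h_f = f(L/D)V²/(2g) = 0.01503·(1310/0.284)·3.647²/(2·9.81) = 46.99 m
Δp = ρg·h_f = 788.0·9.81·46.99 = 363.3 kPa

Δp ≈ 363 kPa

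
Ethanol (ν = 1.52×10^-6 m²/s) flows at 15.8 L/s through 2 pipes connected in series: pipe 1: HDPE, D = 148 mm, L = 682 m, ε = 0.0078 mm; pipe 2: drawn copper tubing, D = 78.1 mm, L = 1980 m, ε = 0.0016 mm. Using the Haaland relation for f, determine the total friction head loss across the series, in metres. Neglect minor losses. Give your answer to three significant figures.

H ≈ 230 m

Pipe 1: V = 0.9184 m/s, Re = 8.94×10^4, ε/D = 5.27×10^-5, f = 0.01845, h_1 = f(L/D)V²/2g = 3.656 m
Pipe 2: V = 3.298 m/s, Re = 1.69×10^5, ε/D = 2.05×10^-5, f = 0.01613, h_2 = f(L/D)V²/2g = 226.7 m
Series → Q common, losses add: H = Σh = 230.3 m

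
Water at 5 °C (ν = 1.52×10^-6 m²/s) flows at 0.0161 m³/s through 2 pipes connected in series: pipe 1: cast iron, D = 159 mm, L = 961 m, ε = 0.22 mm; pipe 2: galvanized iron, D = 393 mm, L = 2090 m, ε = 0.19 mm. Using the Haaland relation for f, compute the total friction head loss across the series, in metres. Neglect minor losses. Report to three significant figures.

Pipe 1: V = 0.8109 m/s, Re = 8.48×10^4, ε/D = 0.00138, f = 0.02352, h_1 = f(L/D)V²/2g = 4.763 m
Pipe 2: V = 0.1327 m/s, Re = 3.43×10^4, ε/D = 4.83×10^-4, f = 0.02379, h_2 = f(L/D)V²/2g = 0.1136 m
Series → Q common, losses add: H = Σh = 4.876 m

H ≈ 4.88 m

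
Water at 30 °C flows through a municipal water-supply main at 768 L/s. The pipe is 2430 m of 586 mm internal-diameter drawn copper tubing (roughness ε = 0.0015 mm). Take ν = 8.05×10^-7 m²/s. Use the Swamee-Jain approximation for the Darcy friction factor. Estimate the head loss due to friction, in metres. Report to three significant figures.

h_f ≈ 17.8 m

V = 4Q/(πD²) = 4·0.768/(π·0.586²) = 2.848 m/s
Re = VD/ν = 2.848·0.586/8.05×10^-7 = 2.07×10^6 → turbulent
ε/D = 0.0015/586 = 2.56×10^-6
Swamee-Jain: f = 0.01041
h_f = f(L/D)V²/(2g) = 0.01041·(2430/0.586)·2.848²/(2·9.81) = 17.83 m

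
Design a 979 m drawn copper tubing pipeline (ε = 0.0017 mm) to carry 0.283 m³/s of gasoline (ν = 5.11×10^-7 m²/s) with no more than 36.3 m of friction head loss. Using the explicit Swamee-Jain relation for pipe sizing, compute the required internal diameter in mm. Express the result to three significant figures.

D ≈ 285 mm

Swamee-Jain (Type III): D = 0.66·[ε^1.25·(LQ²/(gh_f))^4.75 + ν·Q^9.4·(L/(gh_f))^5.2]^0.04
LQ²/(gh_f) = 0.2202; L/(gh_f) = 2.749
Term 1 = ε^1.25·(…)^4.75 = 4.64×10^-11; Term 2 = ν·Q^9.4·(…)^5.2 = 6.90×10^-10
D = 0.66·(4.64×10^-11 + 6.90×10^-10)^0.04 = 0.2846 m = 285 mm
Check: V = 4.45 m/s, Re = 2.48×10^6, f = 0.01028, h_f = 35.7 m ≈ 36.3 m ✓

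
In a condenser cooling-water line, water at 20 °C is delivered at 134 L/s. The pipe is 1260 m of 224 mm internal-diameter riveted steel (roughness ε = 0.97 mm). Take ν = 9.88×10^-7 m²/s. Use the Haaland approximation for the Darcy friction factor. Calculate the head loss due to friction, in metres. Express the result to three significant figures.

V = 4Q/(πD²) = 4·0.134/(π·0.224²) = 3.400 m/s
Re = VD/ν = 3.400·0.224/9.88×10^-7 = 7.71×10^5 → turbulent
ε/D = 0.97/224 = 0.00433
Haaland: f = 0.02927
h_f = f(L/D)V²/(2g) = 0.02927·(1260/0.224)·3.400²/(2·9.81) = 97.03 m

h_f ≈ 97.0 m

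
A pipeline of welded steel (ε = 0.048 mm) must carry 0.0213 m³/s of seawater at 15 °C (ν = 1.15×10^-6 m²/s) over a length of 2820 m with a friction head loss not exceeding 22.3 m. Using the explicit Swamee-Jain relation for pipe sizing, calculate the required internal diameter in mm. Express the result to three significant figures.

D ≈ 156 mm

Swamee-Jain (Type III): D = 0.66·[ε^1.25·(LQ²/(gh_f))^4.75 + ν·Q^9.4·(L/(gh_f))^5.2]^0.04
LQ²/(gh_f) = 0.005848; L/(gh_f) = 12.89
Term 1 = ε^1.25·(…)^4.75 = 9.88×10^-17; Term 2 = ν·Q^9.4·(…)^5.2 = 1.32×10^-16
D = 0.66·(9.88×10^-17 + 1.32×10^-16)^0.04 = 0.1563 m = 156 mm
Check: V = 1.11 m/s, Re = 1.51×10^5, f = 0.01845, h_f = 20.9 m ≈ 22.3 m ✓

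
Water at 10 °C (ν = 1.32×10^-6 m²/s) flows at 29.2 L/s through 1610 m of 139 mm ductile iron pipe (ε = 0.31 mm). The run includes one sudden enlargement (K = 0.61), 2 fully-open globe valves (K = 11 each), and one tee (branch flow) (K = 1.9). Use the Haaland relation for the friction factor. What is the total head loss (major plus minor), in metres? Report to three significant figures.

H_L ≈ 59.0 m

V = 4Q/(πD²) = 1.924 m/s; V²/2g = 0.1887 m
Re = 2.03×10^5, ε/D = 0.00223 → f = 0.02488 (Haaland)
Major: h_f = f(L/D)·V²/2g = 0.02488·11583·0.1887 = 54.39 m
Minor: ΣK = 24.5; h_m = ΣK·V²/2g = 4.626 m
Total H_L = 54.39 + 4.626 = 59.02 m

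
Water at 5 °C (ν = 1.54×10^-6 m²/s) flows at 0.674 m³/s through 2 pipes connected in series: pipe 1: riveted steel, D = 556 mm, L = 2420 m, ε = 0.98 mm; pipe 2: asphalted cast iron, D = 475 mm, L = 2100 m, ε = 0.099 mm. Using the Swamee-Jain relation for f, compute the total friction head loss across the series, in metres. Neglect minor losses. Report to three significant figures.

Pipe 1: V = 2.776 m/s, Re = 1.00×10^6, ε/D = 0.00176, f = 0.02293, h_1 = f(L/D)V²/2g = 39.20 m
Pipe 2: V = 3.803 m/s, Re = 1.17×10^6, ε/D = 2.08×10^-4, f = 0.01474, h_2 = f(L/D)V²/2g = 48.05 m
Series → Q common, losses add: H = Σh = 87.25 m

H ≈ 87.3 m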